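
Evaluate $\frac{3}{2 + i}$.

Multiply numerator and denominator by conjugate (2 - i):
= (3)(2 - i) / (2^2 + 1^2)
= (6 - 3i) / 5
= 6/5 - (3/5)i


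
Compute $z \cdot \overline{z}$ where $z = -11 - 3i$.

z * conjugate(z) = |z|^2 = a^2 + b^2
= (-11)^2 + (-3)^2 = 130


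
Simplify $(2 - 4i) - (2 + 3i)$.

(2 - 2) + (-4 - 3)i = -7i


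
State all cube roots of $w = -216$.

|w| = 216, arg(w) = 180°
Root modulus = 216^(1/3) = 6
Root arguments: θ_k = (180° + 360°k)/3 for k = 0, 1, ..., 2
Roots: 3 + 3*sqrt(3)i, -6, 3 - 3*sqrt(3)i


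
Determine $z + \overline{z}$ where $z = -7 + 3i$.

z + conjugate(z) = (a + bi) + (a - bi) = 2a
= 2 * (-7) = -14


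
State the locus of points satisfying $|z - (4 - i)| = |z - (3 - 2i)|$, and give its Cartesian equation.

|z - z1| = |z - z2| means z is equidistant from z1 and z2,
i.e. the perpendicular bisector of the segment from (4, -1) to (3, -2) (midpoint (7/2, -3/2)).
With z = x + yi, square both sides:
(x - 4)^2 + (y - (-1))^2 = (x - 3)^2 + (y - (-2))^2
The x^2 and y^2 terms cancel: -2x + (-2)y = 13 - 17 = -4
Simplify: x + y = 2
Locus: Perpendicular bisector of the segment from (4, -1) to (3, -2): the line x + y = 2


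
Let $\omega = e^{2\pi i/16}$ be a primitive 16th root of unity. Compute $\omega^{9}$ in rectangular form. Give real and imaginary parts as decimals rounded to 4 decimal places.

ω^9 = e^(2πi·9/16) = e^(i·9π/8)
= cos(9π/8) + i sin(9π/8)
= -0.9239 - 0.3827i


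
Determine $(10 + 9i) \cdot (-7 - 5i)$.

(a1*a2 - b1*b2) + (a1*b2 + b1*a2)i
= (-70 - (-45)) + (-50 + (-63))i
= -25 - 113i


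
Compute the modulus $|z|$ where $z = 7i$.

|z| = sqrt(a^2 + b^2) = sqrt(0^2 + 7^2) = sqrt(49) = 7


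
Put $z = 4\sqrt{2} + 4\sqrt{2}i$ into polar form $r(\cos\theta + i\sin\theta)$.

r = |z| = sqrt(a^2 + b^2) = sqrt((4*sqrt(2))^2 + (4*sqrt(2))^2) = sqrt(32 + 32) = sqrt(64) = 8
θ = arctan(b/a) = arctan(5.6569/5.6569) (quadrant-adjusted) = 45°
z = 8(cos 45° + i sin 45°)


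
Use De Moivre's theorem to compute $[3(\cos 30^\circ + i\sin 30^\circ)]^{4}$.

By De Moivre: z^n = r^n(cos(nθ) + i sin(nθ))
= 3^4(cos(4*30°) + i sin(4*30°))
= 81(cos 120° + i sin 120°)
= -81/2 + (81*sqrt(3)/2)i


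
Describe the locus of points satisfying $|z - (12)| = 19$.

|z - z0| = r describes a circle centered at z0 with radius r
Here z0 = 12 and r = 19
Locus: Circle centered at (12, 0) with radius 19


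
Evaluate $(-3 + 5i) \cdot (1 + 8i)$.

(a1*a2 - b1*b2) + (a1*b2 + b1*a2)i
= (-3 - 40) + (-24 + 5)i
= -43 - 19i


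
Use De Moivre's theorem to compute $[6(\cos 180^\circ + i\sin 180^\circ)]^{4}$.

By De Moivre: z^n = r^n(cos(nθ) + i sin(nθ))
= 6^4(cos(4*180°) + i sin(4*180°))
= 1296(cos 0° + i sin 0°)
= 1296


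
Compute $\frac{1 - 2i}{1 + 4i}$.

Multiply numerator and denominator by conjugate (1 - 4i):
= (1 - 2i)(1 - 4i) / (1^2 + 4^2)
= (-7 - 6i) / 17
= -7/17 - (6/17)i


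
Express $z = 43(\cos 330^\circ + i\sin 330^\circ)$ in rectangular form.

a = r cos θ = 43 * sqrt(3)/2 = 43*sqrt(3)/2
b = r sin θ = 43 * -1/2 = -43/2
z = 43*sqrt(3)/2 - (43/2)i


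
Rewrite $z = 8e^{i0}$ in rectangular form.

a = r cos θ = 8 * 1 = 8
b = r sin θ = 8 * 0 = 0
z = 8


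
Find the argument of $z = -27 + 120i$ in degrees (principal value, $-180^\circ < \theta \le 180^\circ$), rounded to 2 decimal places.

θ = arctan(b/a) = arctan(120/-27) (quadrant-adjusted) = 102.68°


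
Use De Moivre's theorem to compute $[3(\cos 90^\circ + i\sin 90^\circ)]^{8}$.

By De Moivre: z^n = r^n(cos(nθ) + i sin(nθ))
= 3^8(cos(8*90°) + i sin(8*90°))
= 6561(cos 0° + i sin 0°)
= 6561


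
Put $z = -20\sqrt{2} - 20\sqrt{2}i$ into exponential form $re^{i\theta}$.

r = |z| = sqrt((-20*sqrt(2))^2 + (-20*sqrt(2))^2) = sqrt(800 + 800) = sqrt(1600) = 40
θ = arctan(b/a) = arctan(-28.2843/-28.2843) (quadrant-adjusted) = -135° = -3π/4
z = 40e^(-i*3π/4)


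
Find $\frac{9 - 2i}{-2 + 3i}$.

Multiply numerator and denominator by conjugate (-2 - 3i):
= (9 - 2i)(-2 - 3i) / ((-2)^2 + 3^2)
= (-24 - 23i) / 13
= -24/13 - (23/13)i


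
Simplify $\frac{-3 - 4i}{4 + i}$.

Multiply numerator and denominator by conjugate (4 - i):
= (-3 - 4i)(4 - i) / (4^2 + 1^2)
= (-16 - 13i) / 17
= -16/17 - (13/17)i


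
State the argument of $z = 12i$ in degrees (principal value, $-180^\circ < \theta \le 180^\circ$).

a = 0 and b > 0, so z lies on the positive imaginary axis: θ = 90°


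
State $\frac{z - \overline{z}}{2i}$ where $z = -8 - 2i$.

z - conjugate(z) = 2bi
(z - conjugate(z))/(2i) = 2bi/(2i) = b = -2


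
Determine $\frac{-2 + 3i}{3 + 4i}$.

Multiply numerator and denominator by conjugate (3 - 4i):
= (-2 + 3i)(3 - 4i) / (3^2 + 4^2)
= (6 + 17i) / 25
= 6/25 + (17/25)i


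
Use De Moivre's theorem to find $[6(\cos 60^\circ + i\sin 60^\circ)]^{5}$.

By De Moivre: z^n = r^n(cos(nθ) + i sin(nθ))
= 6^5(cos(5*60°) + i sin(5*60°))
= 7776(cos 300° + i sin 300°)
= 3888 - 3888*sqrt(3)i


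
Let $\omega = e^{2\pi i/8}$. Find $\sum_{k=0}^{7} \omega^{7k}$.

Let ζ = ω^7 = e^(2πi·7/8). Since 8 ∤ 7, ζ ≠ 1.
Sum = Σ_{k=0}^{7} ζ^k = (ζ^8 - 1)/(ζ - 1) = (ω^{7·8} - 1)/(ζ - 1) = (1 - 1)/(ζ - 1) = 0


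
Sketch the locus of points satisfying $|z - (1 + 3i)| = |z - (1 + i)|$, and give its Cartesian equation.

|z - z1| = |z - z2| means z is equidistant from z1 and z2,
i.e. the perpendicular bisector of the segment from (1, 3) to (1, 1) (midpoint (1, 2)).
With z = x + yi, square both sides:
(x - 1)^2 + (y - 3)^2 = (x - 1)^2 + (y - 1)^2
The x^2 and y^2 terms cancel: 0x + (-4)y = 2 - 10 = -8
Simplify: y = 2
Locus: Perpendicular bisector of the segment from (1, 3) to (1, 1): the line y = 2


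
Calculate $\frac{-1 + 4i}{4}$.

Divisor is real, so divide each part by 4:
= -1/4 + i


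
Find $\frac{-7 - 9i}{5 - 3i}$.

Multiply numerator and denominator by conjugate (5 + 3i):
= (-7 - 9i)(5 + 3i) / (5^2 + (-3)^2)
= (-8 - 66i) / 34
Divide through by 2: (-4 - 33i) / 17
= -4/17 - (33/17)i


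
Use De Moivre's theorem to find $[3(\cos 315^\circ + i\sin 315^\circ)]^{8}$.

By De Moivre: z^n = r^n(cos(nθ) + i sin(nθ))
= 3^8(cos(8*315°) + i sin(8*315°))
= 6561(cos 0° + i sin 0°)
= 6561


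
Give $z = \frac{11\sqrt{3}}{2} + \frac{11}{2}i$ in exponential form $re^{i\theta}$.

r = |z| = sqrt((11*sqrt(3)/2)^2 + (11/2)^2) = sqrt(363/4 + 121/4) = sqrt(121) = 11
θ = arctan(b/a) = arctan(5.5/9.5263) (quadrant-adjusted) = 30° = π/6
z = 11e^(i*π/6)


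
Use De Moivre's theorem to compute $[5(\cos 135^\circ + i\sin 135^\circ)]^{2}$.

By De Moivre: z^n = r^n(cos(nθ) + i sin(nθ))
= 5^2(cos(2*135°) + i sin(2*135°))
= 25(cos 270° + i sin 270°)
= -25i


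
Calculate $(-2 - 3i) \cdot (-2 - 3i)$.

(a1*a2 - b1*b2) + (a1*b2 + b1*a2)i
= (4 - 9) + (6 + 6)i
= -5 + 12i


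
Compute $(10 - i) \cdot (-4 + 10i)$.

(a1*a2 - b1*b2) + (a1*b2 + b1*a2)i
= (-40 - (-10)) + (100 + 4)i
= -30 + 104i


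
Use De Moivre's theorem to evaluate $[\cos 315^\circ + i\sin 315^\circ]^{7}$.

By De Moivre: z^n = r^n(cos(nθ) + i sin(nθ))
= 1^7(cos(7*315°) + i sin(7*315°))
= 1(cos 45° + i sin 45°)
= sqrt(2)/2 + (sqrt(2)/2)i


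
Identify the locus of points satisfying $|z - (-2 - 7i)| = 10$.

|z - z0| = r describes a circle centered at z0 with radius r
Here z0 = -2 - 7i and r = 10
Locus: Circle centered at (-2, -7) with radius 10


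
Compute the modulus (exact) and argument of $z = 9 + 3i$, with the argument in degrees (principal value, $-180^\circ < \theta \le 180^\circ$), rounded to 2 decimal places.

|z| = sqrt(9^2 + 3^2) = sqrt(90)
arg(z) = arctan(b/a) = arctan(3/9) (quadrant-adjusted) = 18.43°


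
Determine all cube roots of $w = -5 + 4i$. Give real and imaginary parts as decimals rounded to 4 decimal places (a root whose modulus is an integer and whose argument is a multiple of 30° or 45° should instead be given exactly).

|w| = sqrt(41) ≈ 6.403124, arg(w) ≈ 141.340192°
Root modulus = sqrt(41)^(1/3) ≈ 1.856938
Root arguments: θ_k = (arg(w) + 360°k)/3 for k = 0, 1, ..., 2
Compute each root as (root modulus)(cos θ_k + i sin θ_k) using full-precision intermediates, then round to 4 decimal places.
Roots: 1.2637 + 1.3606i, -1.8102 + 0.4141i, 0.5464 - 1.7747i


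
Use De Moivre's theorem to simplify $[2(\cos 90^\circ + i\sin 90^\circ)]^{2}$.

By De Moivre: z^n = r^n(cos(nθ) + i sin(nθ))
= 2^2(cos(2*90°) + i sin(2*90°))
= 4(cos 180° + i sin 180°)
= -4


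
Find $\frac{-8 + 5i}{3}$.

Divisor is real, so divide each part by 3:
= -8/3 + (5/3)i


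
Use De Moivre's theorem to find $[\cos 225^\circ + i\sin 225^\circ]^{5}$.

By De Moivre: z^n = r^n(cos(nθ) + i sin(nθ))
= 1^5(cos(5*225°) + i sin(5*225°))
= 1(cos 45° + i sin 45°)
= sqrt(2)/2 + (sqrt(2)/2)i


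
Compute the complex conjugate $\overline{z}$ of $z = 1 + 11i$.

If z = a + bi, then conjugate(z) = a - bi
conjugate(1 + 11i) = 1 - 11i


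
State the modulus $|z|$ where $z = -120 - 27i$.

|z| = sqrt(a^2 + b^2) = sqrt((-120)^2 + (-27)^2) = sqrt(15129) = 123


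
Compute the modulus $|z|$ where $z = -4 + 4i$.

|z| = sqrt(a^2 + b^2) = sqrt((-4)^2 + 4^2) = sqrt(32) = sqrt(32)


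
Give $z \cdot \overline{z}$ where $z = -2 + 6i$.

z * conjugate(z) = |z|^2 = a^2 + b^2
= (-2)^2 + 6^2 = 40


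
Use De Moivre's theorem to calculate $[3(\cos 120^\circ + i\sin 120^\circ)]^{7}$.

By De Moivre: z^n = r^n(cos(nθ) + i sin(nθ))
= 3^7(cos(7*120°) + i sin(7*120°))
= 2187(cos 120° + i sin 120°)
= -2187/2 + (2187*sqrt(3)/2)i


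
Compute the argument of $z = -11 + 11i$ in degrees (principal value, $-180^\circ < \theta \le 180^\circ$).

θ = arctan(b/a) = arctan(11/-11) (quadrant-adjusted) = 135°


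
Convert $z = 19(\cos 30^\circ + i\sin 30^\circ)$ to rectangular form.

a = r cos θ = 19 * sqrt(3)/2 = 19*sqrt(3)/2
b = r sin θ = 19 * 1/2 = 19/2
z = 19*sqrt(3)/2 + (19/2)i


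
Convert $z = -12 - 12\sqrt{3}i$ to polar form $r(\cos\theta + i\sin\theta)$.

r = |z| = sqrt(a^2 + b^2) = sqrt((-12)^2 + (-12*sqrt(3))^2) = sqrt(144 + 432) = sqrt(576) = 24
θ = arctan(b/a) = arctan(-20.7846/-12) (quadrant-adjusted) = 240°
z = 24(cos 240° + i sin 240°)


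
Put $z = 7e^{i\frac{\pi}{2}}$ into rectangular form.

a = r cos θ = 7 * 0 = 0
b = r sin θ = 7 * 1 = 7
z = 7i


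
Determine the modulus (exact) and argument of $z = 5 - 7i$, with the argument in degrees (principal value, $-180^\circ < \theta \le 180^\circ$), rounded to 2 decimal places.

|z| = sqrt(5^2 + (-7)^2) = sqrt(74)
arg(z) = arctan(b/a) = arctan(-7/5) (quadrant-adjusted) = -54.46°


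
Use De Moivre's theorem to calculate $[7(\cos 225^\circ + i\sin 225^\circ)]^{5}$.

By De Moivre: z^n = r^n(cos(nθ) + i sin(nθ))
= 7^5(cos(5*225°) + i sin(5*225°))
= 16807(cos 45° + i sin 45°)
= 16807*sqrt(2)/2 + (16807*sqrt(2)/2)i


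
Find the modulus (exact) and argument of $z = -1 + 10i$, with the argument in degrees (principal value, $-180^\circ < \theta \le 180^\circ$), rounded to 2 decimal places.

|z| = sqrt((-1)^2 + 10^2) = sqrt(101)
arg(z) = arctan(b/a) = arctan(10/-1) (quadrant-adjusted) = 95.71°


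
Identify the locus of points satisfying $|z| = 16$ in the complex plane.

|z| = 16 means sqrt(x^2 + y^2) = 16
This is a circle of radius 16 centered at the origin


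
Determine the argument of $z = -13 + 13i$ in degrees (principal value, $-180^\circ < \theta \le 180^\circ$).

θ = arctan(b/a) = arctan(13/-13) (quadrant-adjusted) = 135°


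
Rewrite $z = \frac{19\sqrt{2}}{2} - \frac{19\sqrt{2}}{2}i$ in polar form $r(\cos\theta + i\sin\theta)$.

r = |z| = sqrt(a^2 + b^2) = sqrt((19*sqrt(2)/2)^2 + (-19*sqrt(2)/2)^2) = sqrt(361/2 + 361/2) = sqrt(361) = 19
θ = arctan(b/a) = arctan(-13.435/13.435) (quadrant-adjusted) = 315°
z = 19(cos 315° + i sin 315°)


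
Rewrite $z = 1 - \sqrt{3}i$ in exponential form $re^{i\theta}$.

r = |z| = sqrt((1)^2 + (-sqrt(3))^2) = sqrt(1 + 3) = sqrt(4) = 2
θ = arctan(b/a) = arctan(-1.7321/1) (quadrant-adjusted) = -60° = -π/3
z = 2e^(-i*π/3)


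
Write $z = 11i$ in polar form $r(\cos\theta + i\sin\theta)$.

r = |z| = sqrt(a^2 + b^2) = sqrt((0)^2 + (11)^2) = sqrt(0 + 121) = sqrt(121) = 11
a = 0 and b > 0, so z lies on the positive imaginary axis: θ = 90°
z = 11(cos 90° + i sin 90°)


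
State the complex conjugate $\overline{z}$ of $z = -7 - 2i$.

If z = a + bi, then conjugate(z) = a - bi
conjugate(-7 - 2i) = -7 + 2i


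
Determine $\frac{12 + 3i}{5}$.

Divisor is real, so divide each part by 5:
= 12/5 + (3/5)i


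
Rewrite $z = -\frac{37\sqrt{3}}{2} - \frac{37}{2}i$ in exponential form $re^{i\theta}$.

r = |z| = sqrt((-37*sqrt(3)/2)^2 + (-37/2)^2) = sqrt(4107/4 + 1369/4) = sqrt(1369) = 37
θ = arctan(b/a) = arctan(-18.5/-32.0429) (quadrant-adjusted) = 210° = 7π/6
z = 37e^(i*7π/6)


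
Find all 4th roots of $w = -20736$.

|w| = 20736, arg(w) = 180°
Root modulus = 20736^(1/4) = 12
Root arguments: θ_k = (180° + 360°k)/4 for k = 0, 1, ..., 3
Roots: 6*sqrt(2) + 6*sqrt(2)i, -6*sqrt(2) + 6*sqrt(2)i, -6*sqrt(2) - 6*sqrt(2)i, 6*sqrt(2) - 6*sqrt(2)i


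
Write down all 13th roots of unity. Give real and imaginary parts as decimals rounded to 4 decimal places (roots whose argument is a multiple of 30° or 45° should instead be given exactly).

ω_k = e^(2πik/13) = cos(2πk/13) + i sin(2πk/13) for k = 0, 1, ..., 12
Roots: 1, 0.8855 + 0.4647i, 0.5681 + 0.8230i, 0.1205 + 0.9927i, -0.3546 + 0.9350i, -0.7485 + 0.6631i, -0.9709 + 0.2393i, -0.9709 - 0.2393i, -0.7485 - 0.6631i, -0.3546 - 0.9350i, 0.1205 - 0.9927i, 0.5681 - 0.8230i, 0.8855 - 0.4647i


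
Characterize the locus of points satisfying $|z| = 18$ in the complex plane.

|z| = 18 means sqrt(x^2 + y^2) = 18
This is a circle of radius 18 centered at the origin


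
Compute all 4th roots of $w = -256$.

|w| = 256, arg(w) = 180°
Root modulus = 256^(1/4) = 4
Root arguments: θ_k = (180° + 360°k)/4 for k = 0, 1, ..., 3
Roots: 2*sqrt(2) + 2*sqrt(2)i, -2*sqrt(2) + 2*sqrt(2)i, -2*sqrt(2) - 2*sqrt(2)i, 2*sqrt(2) - 2*sqrt(2)i


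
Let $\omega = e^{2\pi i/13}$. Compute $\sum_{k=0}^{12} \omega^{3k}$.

Let ζ = ω^3 = e^(2πi·3/13). Since 13 ∤ 3, ζ ≠ 1.
Sum = Σ_{k=0}^{12} ζ^k = (ζ^13 - 1)/(ζ - 1) = (ω^{3·13} - 1)/(ζ - 1) = (1 - 1)/(ζ - 1) = 0


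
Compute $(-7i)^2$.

(a + bi)^2 = a^2 - b^2 + 2abi
= 0^2 - (-7)^2 + 2*0*(-7)i
= -49


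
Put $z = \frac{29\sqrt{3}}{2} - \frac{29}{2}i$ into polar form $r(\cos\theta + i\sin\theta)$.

r = |z| = sqrt(a^2 + b^2) = sqrt((29*sqrt(3)/2)^2 + (-29/2)^2) = sqrt(2523/4 + 841/4) = sqrt(841) = 29
θ = arctan(b/a) = arctan(-14.5/25.1147) (quadrant-adjusted) = 330°
z = 29(cos 330° + i sin 330°)


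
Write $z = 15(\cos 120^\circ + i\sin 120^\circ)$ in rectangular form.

a = r cos θ = 15 * -1/2 = -15/2
b = r sin θ = 15 * sqrt(3)/2 = 15*sqrt(3)/2
z = -15/2 + (15*sqrt(3)/2)i


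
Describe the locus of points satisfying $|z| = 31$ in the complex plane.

|z| = 31 means sqrt(x^2 + y^2) = 31
This is a circle of radius 31 centered at the origin


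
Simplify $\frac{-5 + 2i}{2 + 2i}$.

Multiply numerator and denominator by conjugate (2 - 2i):
= (-5 + 2i)(2 - 2i) / (2^2 + 2^2)
= (-6 + 14i) / 8
Divide through by 2: (-3 + 7i) / 4
= -3/4 + (7/4)i


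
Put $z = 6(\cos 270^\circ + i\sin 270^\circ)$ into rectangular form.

a = r cos θ = 6 * 0 = 0
b = r sin θ = 6 * -1 = -6
z = -6i


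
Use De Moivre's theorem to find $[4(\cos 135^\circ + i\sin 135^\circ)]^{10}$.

By De Moivre: z^n = r^n(cos(nθ) + i sin(nθ))
= 4^10(cos(10*135°) + i sin(10*135°))
= 1048576(cos 270° + i sin 270°)
= -1048576i


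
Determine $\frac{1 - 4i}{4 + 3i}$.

Multiply numerator and denominator by conjugate (4 - 3i):
= (1 - 4i)(4 - 3i) / (4^2 + 3^2)
= (-8 - 19i) / 25
= -8/25 - (19/25)i


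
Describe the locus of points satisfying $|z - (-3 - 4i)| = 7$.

|z - z0| = r describes a circle centered at z0 with radius r
Here z0 = -3 - 4i and r = 7
Locus: Circle centered at (-3, -4) with radius 7


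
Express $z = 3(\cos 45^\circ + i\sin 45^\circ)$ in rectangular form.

a = r cos θ = 3 * sqrt(2)/2 = 3*sqrt(2)/2
b = r sin θ = 3 * sqrt(2)/2 = 3*sqrt(2)/2
z = 3*sqrt(2)/2 + (3*sqrt(2)/2)i


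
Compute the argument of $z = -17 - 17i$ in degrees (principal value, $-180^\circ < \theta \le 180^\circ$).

θ = arctan(b/a) = arctan(-17/-17) (quadrant-adjusted) = -135°


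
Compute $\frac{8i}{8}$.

Divisor is real, so divide each part by 8:
= i


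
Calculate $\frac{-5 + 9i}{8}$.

Divisor is real, so divide each part by 8:
= -5/8 + (9/8)i


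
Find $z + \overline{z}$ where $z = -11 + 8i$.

z + conjugate(z) = (a + bi) + (a - bi) = 2a
= 2 * (-11) = -22


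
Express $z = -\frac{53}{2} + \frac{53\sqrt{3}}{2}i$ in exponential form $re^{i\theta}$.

r = |z| = sqrt((-53/2)^2 + (53*sqrt(3)/2)^2) = sqrt(2809/4 + 8427/4) = sqrt(2809) = 53
θ = arctan(b/a) = arctan(45.8993/-26.5) (quadrant-adjusted) = 120° = 2π/3
z = 53e^(i*2π/3)


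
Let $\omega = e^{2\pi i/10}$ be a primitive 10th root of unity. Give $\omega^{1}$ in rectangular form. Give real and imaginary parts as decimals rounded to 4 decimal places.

ω^1 = e^(2πi·1/10) = e^(i·1π/5)
= cos(1π/5) + i sin(1π/5)
= 0.8090 + 0.5878i


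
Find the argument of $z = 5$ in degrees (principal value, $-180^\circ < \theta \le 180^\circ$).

b = 0 and a > 0, so z lies on the positive real axis: θ = 0°


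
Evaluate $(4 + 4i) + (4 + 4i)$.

(4 + 4) + (4 + 4)i = 8 + 8i


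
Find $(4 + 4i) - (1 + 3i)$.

(4 - 1) + (4 - 3)i = 3 + i


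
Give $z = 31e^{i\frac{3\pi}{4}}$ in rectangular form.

a = r cos θ = 31 * -sqrt(2)/2 = -31*sqrt(2)/2
b = r sin θ = 31 * sqrt(2)/2 = 31*sqrt(2)/2
z = -31*sqrt(2)/2 + (31*sqrt(2)/2)i


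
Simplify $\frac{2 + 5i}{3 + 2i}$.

Multiply numerator and denominator by conjugate (3 - 2i):
= (2 + 5i)(3 - 2i) / (3^2 + 2^2)
= (16 + 11i) / 13
= 16/13 + (11/13)i


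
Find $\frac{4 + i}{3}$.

Divisor is real, so divide each part by 3:
= 4/3 + (1/3)i


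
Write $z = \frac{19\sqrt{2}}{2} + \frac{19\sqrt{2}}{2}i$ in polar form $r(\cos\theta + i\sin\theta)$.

r = |z| = sqrt(a^2 + b^2) = sqrt((19*sqrt(2)/2)^2 + (19*sqrt(2)/2)^2) = sqrt(361/2 + 361/2) = sqrt(361) = 19
θ = arctan(b/a) = arctan(13.435/13.435) (quadrant-adjusted) = 45°
z = 19(cos 45° + i sin 45°)


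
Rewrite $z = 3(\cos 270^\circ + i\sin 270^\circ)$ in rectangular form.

a = r cos θ = 3 * 0 = 0
b = r sin θ = 3 * -1 = -3
z = -3i


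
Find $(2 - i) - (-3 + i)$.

(2 - (-3)) + (-1 - 1)i = 5 - 2i


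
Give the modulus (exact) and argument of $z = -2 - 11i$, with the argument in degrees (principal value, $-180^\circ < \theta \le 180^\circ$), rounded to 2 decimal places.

|z| = sqrt((-2)^2 + (-11)^2) = sqrt(125)
arg(z) = arctan(b/a) = arctan(-11/-2) (quadrant-adjusted) = -100.30°


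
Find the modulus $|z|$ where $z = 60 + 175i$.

|z| = sqrt(a^2 + b^2) = sqrt(60^2 + 175^2) = sqrt(34225) = 185


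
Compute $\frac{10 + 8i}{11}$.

Divisor is real, so divide each part by 11:
= 10/11 + (8/11)i


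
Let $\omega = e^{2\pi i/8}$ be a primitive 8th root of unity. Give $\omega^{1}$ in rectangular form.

ω^1 = e^(2πi·1/8) = e^(i·1π/4)
= cos(1π/4) + i sin(1π/4)
= sqrt(2)/2 + (sqrt(2)/2)i


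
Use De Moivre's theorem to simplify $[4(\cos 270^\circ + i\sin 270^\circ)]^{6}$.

By De Moivre: z^n = r^n(cos(nθ) + i sin(nθ))
= 4^6(cos(6*270°) + i sin(6*270°))
= 4096(cos 180° + i sin 180°)
= -4096


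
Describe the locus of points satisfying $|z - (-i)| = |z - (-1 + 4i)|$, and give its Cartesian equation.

|z - z1| = |z - z2| means z is equidistant from z1 and z2,
i.e. the perpendicular bisector of the segment from (0, -1) to (-1, 4) (midpoint (-1/2, 3/2)).
With z = x + yi, square both sides:
(x - 0)^2 + (y - (-1))^2 = (x - (-1))^2 + (y - 4)^2
The x^2 and y^2 terms cancel: -2x + 10y = 17 - 1 = 16
Simplify: x - 5y = -8
Locus: Perpendicular bisector of the segment from (0, -1) to (-1, 4): the line x - 5y = -8


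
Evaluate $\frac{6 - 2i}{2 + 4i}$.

Multiply numerator and denominator by conjugate (2 - 4i):
= (6 - 2i)(2 - 4i) / (2^2 + 4^2)
= (4 - 28i) / 20
Divide through by 4: (1 - 7i) / 5
= 1/5 - (7/5)i


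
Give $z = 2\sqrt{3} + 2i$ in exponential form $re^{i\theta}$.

r = |z| = sqrt((2*sqrt(3))^2 + (2)^2) = sqrt(12 + 4) = sqrt(16) = 4
θ = arctan(b/a) = arctan(2/3.4641) (quadrant-adjusted) = 30° = π/6
z = 4e^(i*π/6)


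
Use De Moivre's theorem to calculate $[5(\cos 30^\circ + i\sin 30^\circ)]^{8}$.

By De Moivre: z^n = r^n(cos(nθ) + i sin(nθ))
= 5^8(cos(8*30°) + i sin(8*30°))
= 390625(cos 240° + i sin 240°)
= -390625/2 - (390625*sqrt(3)/2)i


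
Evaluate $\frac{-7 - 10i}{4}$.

Divisor is real, so divide each part by 4:
= -7/4 - (5/2)i


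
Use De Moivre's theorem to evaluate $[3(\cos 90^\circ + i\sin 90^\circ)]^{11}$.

By De Moivre: z^n = r^n(cos(nθ) + i sin(nθ))
= 3^11(cos(11*90°) + i sin(11*90°))
= 177147(cos 270° + i sin 270°)
= -177147i


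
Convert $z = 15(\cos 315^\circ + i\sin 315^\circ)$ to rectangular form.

a = r cos θ = 15 * sqrt(2)/2 = 15*sqrt(2)/2
b = r sin θ = 15 * -sqrt(2)/2 = -15*sqrt(2)/2
z = 15*sqrt(2)/2 - (15*sqrt(2)/2)i


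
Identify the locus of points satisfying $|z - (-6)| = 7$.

|z - z0| = r describes a circle centered at z0 with radius r
Here z0 = -6 and r = 7
Locus: Circle centered at (-6, 0) with radius 7


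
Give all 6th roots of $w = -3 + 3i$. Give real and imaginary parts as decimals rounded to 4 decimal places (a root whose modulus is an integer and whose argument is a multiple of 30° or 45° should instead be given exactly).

|w| = sqrt(18) ≈ 4.242641, arg(w) = 135°
Root modulus = sqrt(18)^(1/6) ≈ 1.272348
Root arguments: θ_k = (135° + 360°k)/6 for k = 0, 1, ..., 5
Compute each root as (root modulus)(cos θ_k + i sin θ_k) using full-precision intermediates, then round to 4 decimal places.
Roots: 1.1755 + 0.4869i, 0.1661 + 1.2615i, -1.0094 + 0.7746i, -1.1755 - 0.4869i, -0.1661 - 1.2615i, 1.0094 - 0.7746i


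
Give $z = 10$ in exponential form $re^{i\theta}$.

r = |z| = sqrt((10)^2 + (0)^2) = sqrt(100 + 0) = sqrt(100) = 10
b = 0 and a > 0, so z lies on the positive real axis: θ = 0
z = 10e^(i*0) = 10


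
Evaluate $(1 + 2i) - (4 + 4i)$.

(1 - 4) + (2 - 4)i = -3 - 2i


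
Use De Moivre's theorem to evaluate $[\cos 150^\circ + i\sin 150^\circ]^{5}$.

By De Moivre: z^n = r^n(cos(nθ) + i sin(nθ))
= 1^5(cos(5*150°) + i sin(5*150°))
= 1(cos 30° + i sin 30°)
= sqrt(3)/2 + (1/2)i


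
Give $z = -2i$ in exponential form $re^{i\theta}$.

r = |z| = sqrt((0)^2 + (-2)^2) = sqrt(0 + 4) = sqrt(4) = 2
a = 0 and b < 0, so z lies on the negative imaginary axis: θ = -90° = -π/2
z = 2e^(-i*π/2)


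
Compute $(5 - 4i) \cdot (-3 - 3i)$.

(a1*a2 - b1*b2) + (a1*b2 + b1*a2)i
= (-15 - 12) + (-15 + 12)i
= -27 - 3i


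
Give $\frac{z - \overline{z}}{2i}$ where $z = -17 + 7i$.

z - conjugate(z) = 2bi
(z - conjugate(z))/(2i) = 2bi/(2i) = b = 7


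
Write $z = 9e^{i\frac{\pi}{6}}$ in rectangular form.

a = r cos θ = 9 * sqrt(3)/2 = 9*sqrt(3)/2
b = r sin θ = 9 * 1/2 = 9/2
z = 9*sqrt(3)/2 + (9/2)i


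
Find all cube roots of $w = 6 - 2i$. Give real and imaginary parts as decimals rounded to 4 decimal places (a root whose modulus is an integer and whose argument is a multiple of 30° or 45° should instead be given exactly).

|w| = sqrt(40) ≈ 6.324555, arg(w) ≈ 341.565051°
Root modulus = sqrt(40)^(1/3) ≈ 1.849311
Root arguments: θ_k = (arg(w) + 360°k)/3 for k = 0, 1, ..., 2
Compute each root as (root modulus)(cos θ_k + i sin θ_k) using full-precision intermediates, then round to 4 decimal places.
Roots: -0.7479 + 1.6913i, -1.0908 - 1.4934i, 1.8387 - 0.1980i


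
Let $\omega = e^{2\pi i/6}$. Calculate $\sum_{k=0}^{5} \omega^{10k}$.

Let ζ = ω^10 = e^(2πi·10/6). Since 6 ∤ 10, ζ ≠ 1.
Sum = Σ_{k=0}^{5} ζ^k = (ζ^6 - 1)/(ζ - 1) = (ω^{10·6} - 1)/(ζ - 1) = (1 - 1)/(ζ - 1) = 0


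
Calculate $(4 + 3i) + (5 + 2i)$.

(4 + 5) + (3 + 2)i = 9 + 5i


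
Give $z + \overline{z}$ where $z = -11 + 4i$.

z + conjugate(z) = (a + bi) + (a - bi) = 2a
= 2 * (-11) = -22


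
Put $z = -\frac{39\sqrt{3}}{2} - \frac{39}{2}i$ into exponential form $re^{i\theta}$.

r = |z| = sqrt((-39*sqrt(3)/2)^2 + (-39/2)^2) = sqrt(4563/4 + 1521/4) = sqrt(1521) = 39
θ = arctan(b/a) = arctan(-19.5/-33.775) (quadrant-adjusted) = 210° = 7π/6
z = 39e^(i*7π/6)


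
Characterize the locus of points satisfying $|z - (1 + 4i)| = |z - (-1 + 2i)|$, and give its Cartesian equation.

|z - z1| = |z - z2| means z is equidistant from z1 and z2,
i.e. the perpendicular bisector of the segment from (1, 4) to (-1, 2) (midpoint (0, 3)).
With z = x + yi, square both sides:
(x - 1)^2 + (y - 4)^2 = (x - (-1))^2 + (y - 2)^2
The x^2 and y^2 terms cancel: -4x + (-4)y = 5 - 17 = -12
Simplify: x + y = 3
Locus: Perpendicular bisector of the segment from (1, 4) to (-1, 2): the line x + y = 3


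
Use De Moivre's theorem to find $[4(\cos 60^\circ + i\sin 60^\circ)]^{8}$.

By De Moivre: z^n = r^n(cos(nθ) + i sin(nθ))
= 4^8(cos(8*60°) + i sin(8*60°))
= 65536(cos 120° + i sin 120°)
= -32768 + 32768*sqrt(3)i


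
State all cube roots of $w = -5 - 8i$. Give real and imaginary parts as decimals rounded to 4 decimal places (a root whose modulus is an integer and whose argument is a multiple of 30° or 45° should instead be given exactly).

|w| = sqrt(89) ≈ 9.433981, arg(w) ≈ 237.994617°
Root modulus = sqrt(89)^(1/3) ≈ 2.112994
Root arguments: θ_k = (arg(w) + 360°k)/3 for k = 0, 1, ..., 2
Compute each root as (root modulus)(cos θ_k + i sin θ_k) using full-precision intermediates, then round to 4 decimal places.
Roots: 0.3912 + 2.0765i, -1.9939 - 0.6995i, 1.6027 - 1.3770i


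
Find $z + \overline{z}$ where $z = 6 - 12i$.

z + conjugate(z) = (a + bi) + (a - bi) = 2a
= 2 * 6 = 12


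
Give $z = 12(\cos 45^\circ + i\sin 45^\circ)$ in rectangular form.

a = r cos θ = 12 * sqrt(2)/2 = 6*sqrt(2)
b = r sin θ = 12 * sqrt(2)/2 = 6*sqrt(2)
z = 6*sqrt(2) + 6*sqrt(2)i


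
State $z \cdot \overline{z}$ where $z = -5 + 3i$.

z * conjugate(z) = |z|^2 = a^2 + b^2
= (-5)^2 + 3^2 = 34


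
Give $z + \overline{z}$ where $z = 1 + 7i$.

z + conjugate(z) = (a + bi) + (a - bi) = 2a
= 2 * 1 = 2


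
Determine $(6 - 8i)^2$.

(a + bi)^2 = a^2 - b^2 + 2abi
= 6^2 - (-8)^2 + 2*6*(-8)i
= -28 - 96i


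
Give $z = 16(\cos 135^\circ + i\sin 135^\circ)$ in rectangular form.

a = r cos θ = 16 * -sqrt(2)/2 = -8*sqrt(2)
b = r sin θ = 16 * sqrt(2)/2 = 8*sqrt(2)
z = -8*sqrt(2) + 8*sqrt(2)i


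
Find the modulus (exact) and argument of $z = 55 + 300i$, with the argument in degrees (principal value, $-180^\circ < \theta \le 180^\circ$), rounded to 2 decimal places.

|z| = sqrt(55^2 + 300^2) = 305
arg(z) = arctan(b/a) = arctan(300/55) (quadrant-adjusted) = 79.61°


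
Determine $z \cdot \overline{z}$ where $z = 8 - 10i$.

z * conjugate(z) = |z|^2 = a^2 + b^2
= 8^2 + (-10)^2 = 164


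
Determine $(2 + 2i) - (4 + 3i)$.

(2 - 4) + (2 - 3)i = -2 - i


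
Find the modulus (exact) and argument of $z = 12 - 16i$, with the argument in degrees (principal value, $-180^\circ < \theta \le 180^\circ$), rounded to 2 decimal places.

|z| = sqrt(12^2 + (-16)^2) = 20
arg(z) = arctan(b/a) = arctan(-16/12) (quadrant-adjusted) = -53.13°


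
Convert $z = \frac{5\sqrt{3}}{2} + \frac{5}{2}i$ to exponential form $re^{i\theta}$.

r = |z| = sqrt((5*sqrt(3)/2)^2 + (5/2)^2) = sqrt(75/4 + 25/4) = sqrt(25) = 5
θ = arctan(b/a) = arctan(2.5/4.3301) (quadrant-adjusted) = 30° = π/6
z = 5e^(i*π/6)


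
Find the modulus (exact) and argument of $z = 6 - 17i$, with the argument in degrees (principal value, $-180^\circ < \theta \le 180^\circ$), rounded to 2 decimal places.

|z| = sqrt(6^2 + (-17)^2) = sqrt(325)
arg(z) = arctan(b/a) = arctan(-17/6) (quadrant-adjusted) = -70.56°


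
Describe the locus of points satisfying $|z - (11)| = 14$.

|z - z0| = r describes a circle centered at z0 with radius r
Here z0 = 11 and r = 14
Locus: Circle centered at (11, 0) with radius 14


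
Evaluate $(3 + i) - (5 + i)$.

(3 - 5) + (1 - 1)i = -2


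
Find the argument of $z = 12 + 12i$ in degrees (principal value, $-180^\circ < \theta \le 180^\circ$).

θ = arctan(b/a) = arctan(12/12) (quadrant-adjusted) = 45°


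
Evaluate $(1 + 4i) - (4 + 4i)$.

(1 - 4) + (4 - 4)i = -3


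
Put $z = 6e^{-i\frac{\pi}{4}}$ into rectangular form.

a = r cos θ = 6 * sqrt(2)/2 = 3*sqrt(2)
b = r sin θ = 6 * -sqrt(2)/2 = -3*sqrt(2)
z = 3*sqrt(2) - 3*sqrt(2)i


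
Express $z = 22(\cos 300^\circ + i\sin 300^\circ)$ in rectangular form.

a = r cos θ = 22 * 1/2 = 11
b = r sin θ = 22 * -sqrt(3)/2 = -11*sqrt(3)
z = 11 - 11*sqrt(3)i


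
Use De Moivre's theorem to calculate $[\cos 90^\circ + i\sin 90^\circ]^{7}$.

By De Moivre: z^n = r^n(cos(nθ) + i sin(nθ))
= 1^7(cos(7*90°) + i sin(7*90°))
= 1(cos 270° + i sin 270°)
= -i


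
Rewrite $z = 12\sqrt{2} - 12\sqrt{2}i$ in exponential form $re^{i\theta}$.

r = |z| = sqrt((12*sqrt(2))^2 + (-12*sqrt(2))^2) = sqrt(288 + 288) = sqrt(576) = 24
θ = arctan(b/a) = arctan(-16.9706/16.9706) (quadrant-adjusted) = -45° = -π/4
z = 24e^(-i*π/4)


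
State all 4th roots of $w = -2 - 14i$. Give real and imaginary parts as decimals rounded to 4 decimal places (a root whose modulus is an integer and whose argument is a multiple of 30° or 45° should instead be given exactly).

|w| = sqrt(200) ≈ 14.142136, arg(w) ≈ 261.869898°
Root modulus = sqrt(200)^(1/4) ≈ 1.939227
Root arguments: θ_k = (arg(w) + 360°k)/4 for k = 0, 1, ..., 3
Compute each root as (root modulus)(cos θ_k + i sin θ_k) using full-precision intermediates, then round to 4 decimal places.
Roots: 0.8052 + 1.7642i, -1.7642 + 0.8052i, -0.8052 - 1.7642i, 1.7642 - 0.8052i


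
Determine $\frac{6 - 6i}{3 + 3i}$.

Multiply numerator and denominator by conjugate (3 - 3i):
= (6 - 6i)(3 - 3i) / (3^2 + 3^2)
= (-36i) / 18
= -2i


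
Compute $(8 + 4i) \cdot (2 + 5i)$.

(a1*a2 - b1*b2) + (a1*b2 + b1*a2)i
= (16 - 20) + (40 + 8)i
= -4 + 48i


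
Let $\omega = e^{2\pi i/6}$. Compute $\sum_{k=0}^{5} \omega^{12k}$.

Since 6 divides 12, ω^12 = (ω^6)^2 = 1^2 = 1, so every term is 1.
Sum = 6 · 1 = 6


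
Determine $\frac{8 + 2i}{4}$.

Divisor is real, so divide each part by 4:
= 2 + (1/2)i


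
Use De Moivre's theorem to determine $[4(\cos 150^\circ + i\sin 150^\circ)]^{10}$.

By De Moivre: z^n = r^n(cos(nθ) + i sin(nθ))
= 4^10(cos(10*150°) + i sin(10*150°))
= 1048576(cos 60° + i sin 60°)
= 524288 + 524288*sqrt(3)i


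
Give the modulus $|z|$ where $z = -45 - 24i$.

|z| = sqrt(a^2 + b^2) = sqrt((-45)^2 + (-24)^2) = sqrt(2601) = 51


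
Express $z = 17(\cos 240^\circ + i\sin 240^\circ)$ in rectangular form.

a = r cos θ = 17 * -1/2 = -17/2
b = r sin θ = 17 * -sqrt(3)/2 = -17*sqrt(3)/2
z = -17/2 - (17*sqrt(3)/2)i


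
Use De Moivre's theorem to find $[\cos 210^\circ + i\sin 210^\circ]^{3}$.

By De Moivre: z^n = r^n(cos(nθ) + i sin(nθ))
= 1^3(cos(3*210°) + i sin(3*210°))
= 1(cos 270° + i sin 270°)
= -i


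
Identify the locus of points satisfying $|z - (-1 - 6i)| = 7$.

|z - z0| = r describes a circle centered at z0 with radius r
Here z0 = -1 - 6i and r = 7
Locus: Circle centered at (-1, -6) with radius 7


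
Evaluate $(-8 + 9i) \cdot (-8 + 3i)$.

(a1*a2 - b1*b2) + (a1*b2 + b1*a2)i
= (64 - 27) + (-24 + (-72))i
= 37 - 96i


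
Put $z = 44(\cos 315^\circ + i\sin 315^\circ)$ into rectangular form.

a = r cos θ = 44 * sqrt(2)/2 = 22*sqrt(2)
b = r sin θ = 44 * -sqrt(2)/2 = -22*sqrt(2)
z = 22*sqrt(2) - 22*sqrt(2)i


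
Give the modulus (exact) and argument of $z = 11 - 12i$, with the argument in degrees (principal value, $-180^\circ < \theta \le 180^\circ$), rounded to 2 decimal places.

|z| = sqrt(11^2 + (-12)^2) = sqrt(265)
arg(z) = arctan(b/a) = arctan(-12/11) (quadrant-adjusted) = -47.49°


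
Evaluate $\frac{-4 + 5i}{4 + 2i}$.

Multiply numerator and denominator by conjugate (4 - 2i):
= (-4 + 5i)(4 - 2i) / (4^2 + 2^2)
= (-6 + 28i) / 20
Divide through by 2: (-3 + 14i) / 10
= -3/10 + (7/5)i


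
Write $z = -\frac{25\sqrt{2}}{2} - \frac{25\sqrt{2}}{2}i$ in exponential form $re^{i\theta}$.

r = |z| = sqrt((-25*sqrt(2)/2)^2 + (-25*sqrt(2)/2)^2) = sqrt(625/2 + 625/2) = sqrt(625) = 25
θ = arctan(b/a) = arctan(-17.6777/-17.6777) (quadrant-adjusted) = -135° = -3π/4
z = 25e^(-i*3π/4)


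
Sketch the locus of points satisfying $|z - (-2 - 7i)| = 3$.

|z - z0| = r describes a circle centered at z0 with radius r
Here z0 = -2 - 7i and r = 3
Locus: Circle centered at (-2, -7) with radius 3


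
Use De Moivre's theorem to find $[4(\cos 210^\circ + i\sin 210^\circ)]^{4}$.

By De Moivre: z^n = r^n(cos(nθ) + i sin(nθ))
= 4^4(cos(4*210°) + i sin(4*210°))
= 256(cos 120° + i sin 120°)
= -128 + 128*sqrt(3)i


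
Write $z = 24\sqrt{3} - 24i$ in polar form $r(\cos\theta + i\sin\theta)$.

r = |z| = sqrt(a^2 + b^2) = sqrt((24*sqrt(3))^2 + (-24)^2) = sqrt(1728 + 576) = sqrt(2304) = 48
θ = arctan(b/a) = arctan(-24/41.5692) (quadrant-adjusted) = 330°
z = 48(cos 330° + i sin 330°)


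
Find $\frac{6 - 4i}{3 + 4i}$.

Multiply numerator and denominator by conjugate (3 - 4i):
= (6 - 4i)(3 - 4i) / (3^2 + 4^2)
= (2 - 36i) / 25
= 2/25 - (36/25)i


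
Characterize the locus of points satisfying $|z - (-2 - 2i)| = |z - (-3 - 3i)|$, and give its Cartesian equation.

|z - z1| = |z - z2| means z is equidistant from z1 and z2,
i.e. the perpendicular bisector of the segment from (-2, -2) to (-3, -3) (midpoint (-5/2, -5/2)).
With z = x + yi, square both sides:
(x - (-2))^2 + (y - (-2))^2 = (x - (-3))^2 + (y - (-3))^2
The x^2 and y^2 terms cancel: -2x + (-2)y = 18 - 8 = 10
Simplify: x + y = -5
Locus: Perpendicular bisector of the segment from (-2, -2) to (-3, -3): the line x + y = -5


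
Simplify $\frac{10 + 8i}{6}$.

Divisor is real, so divide each part by 6:
= 5/3 + (4/3)i


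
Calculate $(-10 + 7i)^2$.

(a + bi)^2 = a^2 - b^2 + 2abi
= (-10)^2 - 7^2 + 2*(-10)*7i
= 51 - 140i


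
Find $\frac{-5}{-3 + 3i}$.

Multiply numerator and denominator by conjugate (-3 - 3i):
= (-5)(-3 - 3i) / ((-3)^2 + 3^2)
= (15 + 15i) / 18
Divide through by 3: (5 + 5i) / 6
= 5/6 + (5/6)i


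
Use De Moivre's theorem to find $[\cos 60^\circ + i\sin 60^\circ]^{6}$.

By De Moivre: z^n = r^n(cos(nθ) + i sin(nθ))
= 1^6(cos(6*60°) + i sin(6*60°))
= 1(cos 0° + i sin 0°)
= 1


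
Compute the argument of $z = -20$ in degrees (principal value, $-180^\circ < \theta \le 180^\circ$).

b = 0 and a < 0, so z lies on the negative real axis: θ = 180°


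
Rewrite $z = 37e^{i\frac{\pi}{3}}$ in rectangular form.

a = r cos θ = 37 * 1/2 = 37/2
b = r sin θ = 37 * sqrt(3)/2 = 37*sqrt(3)/2
z = 37/2 + (37*sqrt(3)/2)i


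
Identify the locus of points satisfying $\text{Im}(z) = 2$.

Im(z) = y where z = x + yi; the equation y = 2 is satisfied by all points with that y-coordinate
Locus: Horizontal line y = 2


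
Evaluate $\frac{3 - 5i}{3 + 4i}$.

Multiply numerator and denominator by conjugate (3 - 4i):
= (3 - 5i)(3 - 4i) / (3^2 + 4^2)
= (-11 - 27i) / 25
= -11/25 - (27/25)i


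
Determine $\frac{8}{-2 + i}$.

Multiply numerator and denominator by conjugate (-2 - i):
= (8)(-2 - i) / ((-2)^2 + 1^2)
= (-16 - 8i) / 5
= -16/5 - (8/5)i


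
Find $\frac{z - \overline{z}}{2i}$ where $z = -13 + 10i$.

z - conjugate(z) = 2bi
(z - conjugate(z))/(2i) = 2bi/(2i) = b = 10


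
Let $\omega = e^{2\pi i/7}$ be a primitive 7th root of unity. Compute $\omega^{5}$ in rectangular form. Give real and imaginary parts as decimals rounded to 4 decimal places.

ω^5 = e^(2πi·5/7) = e^(i·10π/7)
= cos(10π/7) + i sin(10π/7)
= -0.2225 - 0.9749i


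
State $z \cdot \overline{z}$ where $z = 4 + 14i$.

z * conjugate(z) = |z|^2 = a^2 + b^2
= 4^2 + 14^2 = 212


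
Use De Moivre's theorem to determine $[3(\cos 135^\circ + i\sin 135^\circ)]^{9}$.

By De Moivre: z^n = r^n(cos(nθ) + i sin(nθ))
= 3^9(cos(9*135°) + i sin(9*135°))
= 19683(cos 135° + i sin 135°)
= -19683*sqrt(2)/2 + (19683*sqrt(2)/2)i


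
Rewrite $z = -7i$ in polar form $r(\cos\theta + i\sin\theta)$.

r = |z| = sqrt(a^2 + b^2) = sqrt((0)^2 + (-7)^2) = sqrt(0 + 49) = sqrt(49) = 7
a = 0 and b < 0, so z lies on the negative imaginary axis: θ = 270°
z = 7(cos 270° + i sin 270°)


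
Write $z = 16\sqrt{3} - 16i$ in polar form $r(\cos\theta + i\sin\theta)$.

r = |z| = sqrt(a^2 + b^2) = sqrt((16*sqrt(3))^2 + (-16)^2) = sqrt(768 + 256) = sqrt(1024) = 32
θ = arctan(b/a) = arctan(-16/27.7128) (quadrant-adjusted) = 330°
z = 32(cos 330° + i sin 330°)


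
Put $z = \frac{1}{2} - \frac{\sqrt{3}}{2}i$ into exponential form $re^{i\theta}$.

r = |z| = sqrt((1/2)^2 + (-sqrt(3)/2)^2) = sqrt(1/4 + 3/4) = sqrt(1) = 1
θ = arctan(b/a) = arctan(-0.866/0.5) (quadrant-adjusted) = -60° = -π/3
z = 1e^(-i*π/3)


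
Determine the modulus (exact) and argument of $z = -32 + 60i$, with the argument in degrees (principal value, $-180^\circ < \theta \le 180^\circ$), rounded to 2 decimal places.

|z| = sqrt((-32)^2 + 60^2) = 68
arg(z) = arctan(b/a) = arctan(60/-32) (quadrant-adjusted) = 118.07°


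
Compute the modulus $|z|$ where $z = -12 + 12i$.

|z| = sqrt(a^2 + b^2) = sqrt((-12)^2 + 12^2) = sqrt(288) = sqrt(288)


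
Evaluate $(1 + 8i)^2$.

(a + bi)^2 = a^2 - b^2 + 2abi
= 1^2 - 8^2 + 2*1*8i
= -63 + 16i


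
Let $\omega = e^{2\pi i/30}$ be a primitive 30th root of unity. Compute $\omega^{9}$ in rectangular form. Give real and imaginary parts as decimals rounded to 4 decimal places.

ω^9 = e^(2πi·9/30) = e^(i·3π/5)
= cos(3π/5) + i sin(3π/5)
= -0.3090 + 0.9511i


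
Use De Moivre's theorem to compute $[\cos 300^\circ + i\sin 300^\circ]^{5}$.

By De Moivre: z^n = r^n(cos(nθ) + i sin(nθ))
= 1^5(cos(5*300°) + i sin(5*300°))
= 1(cos 60° + i sin 60°)
= 1/2 + (sqrt(3)/2)i


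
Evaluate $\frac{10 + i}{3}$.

Divisor is real, so divide each part by 3:
= 10/3 + (1/3)i


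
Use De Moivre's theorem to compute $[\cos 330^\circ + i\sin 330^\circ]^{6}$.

By De Moivre: z^n = r^n(cos(nθ) + i sin(nθ))
= 1^6(cos(6*330°) + i sin(6*330°))
= 1(cos 180° + i sin 180°)
= -1


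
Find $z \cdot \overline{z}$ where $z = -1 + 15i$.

z * conjugate(z) = |z|^2 = a^2 + b^2
= (-1)^2 + 15^2 = 226


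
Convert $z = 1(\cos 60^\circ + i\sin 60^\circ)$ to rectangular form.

a = r cos θ = 1 * 1/2 = 1/2
b = r sin θ = 1 * sqrt(3)/2 = sqrt(3)/2
z = 1/2 + (sqrt(3)/2)i


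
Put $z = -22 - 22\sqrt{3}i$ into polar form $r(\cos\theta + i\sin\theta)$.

r = |z| = sqrt(a^2 + b^2) = sqrt((-22)^2 + (-22*sqrt(3))^2) = sqrt(484 + 1452) = sqrt(1936) = 44
θ = arctan(b/a) = arctan(-38.1051/-22) (quadrant-adjusted) = 240°
z = 44(cos 240° + i sin 240°)


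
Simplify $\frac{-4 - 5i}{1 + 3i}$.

Multiply numerator and denominator by conjugate (1 - 3i):
= (-4 - 5i)(1 - 3i) / (1^2 + 3^2)
= (-19 + 7i) / 10
= -19/10 + (7/10)i


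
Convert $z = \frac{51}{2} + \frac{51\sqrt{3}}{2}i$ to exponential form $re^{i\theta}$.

r = |z| = sqrt((51/2)^2 + (51*sqrt(3)/2)^2) = sqrt(2601/4 + 7803/4) = sqrt(2601) = 51
θ = arctan(b/a) = arctan(44.1673/25.5) (quadrant-adjusted) = 60° = π/3
z = 51e^(i*π/3)


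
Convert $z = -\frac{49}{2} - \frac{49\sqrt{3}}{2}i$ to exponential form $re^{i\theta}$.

r = |z| = sqrt((-49/2)^2 + (-49*sqrt(3)/2)^2) = sqrt(2401/4 + 7203/4) = sqrt(2401) = 49
θ = arctan(b/a) = arctan(-42.4352/-24.5) (quadrant-adjusted) = 240° = 4π/3
z = 49e^(i*4π/3)
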